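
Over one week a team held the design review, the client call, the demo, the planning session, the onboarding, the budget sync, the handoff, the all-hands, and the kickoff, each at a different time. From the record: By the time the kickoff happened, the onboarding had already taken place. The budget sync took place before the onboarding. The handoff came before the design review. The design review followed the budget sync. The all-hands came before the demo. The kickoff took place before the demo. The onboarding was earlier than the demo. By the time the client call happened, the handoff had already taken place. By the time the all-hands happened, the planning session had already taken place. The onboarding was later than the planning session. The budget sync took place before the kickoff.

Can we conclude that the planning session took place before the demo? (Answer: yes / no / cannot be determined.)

Chain the constraints: the planning session → the all-hands → the demo. Each link is directly stated, so the planning session comes before the demo.

yes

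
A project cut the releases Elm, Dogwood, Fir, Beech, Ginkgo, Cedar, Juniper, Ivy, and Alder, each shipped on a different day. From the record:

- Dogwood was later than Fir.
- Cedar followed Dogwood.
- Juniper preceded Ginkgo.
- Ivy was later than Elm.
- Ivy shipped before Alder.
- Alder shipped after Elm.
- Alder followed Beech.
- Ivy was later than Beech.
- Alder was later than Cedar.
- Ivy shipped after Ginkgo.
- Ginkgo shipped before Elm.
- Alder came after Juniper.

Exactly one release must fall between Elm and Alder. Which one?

Tracing the constraints gives Elm → Ivy → Alder, so Ivy sits after Elm and before Alder.
No other release is forced both after Elm and before Alder.

Ivy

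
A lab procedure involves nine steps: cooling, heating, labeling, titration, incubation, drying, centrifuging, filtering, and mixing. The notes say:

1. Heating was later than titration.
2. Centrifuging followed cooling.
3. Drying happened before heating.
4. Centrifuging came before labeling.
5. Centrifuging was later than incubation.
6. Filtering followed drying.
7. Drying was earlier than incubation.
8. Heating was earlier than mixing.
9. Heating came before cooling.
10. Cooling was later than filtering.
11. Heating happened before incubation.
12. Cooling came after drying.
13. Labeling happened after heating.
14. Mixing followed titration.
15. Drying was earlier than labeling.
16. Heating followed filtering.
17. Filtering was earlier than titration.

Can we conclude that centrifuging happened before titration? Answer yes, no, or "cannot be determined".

no

Tracing the constraints gives titration → heating → cooling → centrifuging, so titration must come before centrifuging.
That means centrifuging cannot be before titration.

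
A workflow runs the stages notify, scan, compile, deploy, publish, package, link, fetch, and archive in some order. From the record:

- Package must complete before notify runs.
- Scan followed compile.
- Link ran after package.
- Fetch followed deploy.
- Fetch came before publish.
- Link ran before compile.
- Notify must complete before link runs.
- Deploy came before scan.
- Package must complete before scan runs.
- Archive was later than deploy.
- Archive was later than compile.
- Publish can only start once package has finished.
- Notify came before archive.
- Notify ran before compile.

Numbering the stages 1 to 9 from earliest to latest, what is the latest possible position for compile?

Compile must come before archive and scan — 2 stages forced after it.
Everything else can be placed before compile in some valid order, so compile can sit as late as position 9 − 2 = 7.

7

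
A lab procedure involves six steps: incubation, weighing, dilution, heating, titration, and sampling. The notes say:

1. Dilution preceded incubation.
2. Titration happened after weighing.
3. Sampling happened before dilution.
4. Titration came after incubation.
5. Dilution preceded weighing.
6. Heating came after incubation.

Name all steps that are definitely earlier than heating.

dilution, incubation, sampling

Directly stated before heating: incubation.
Dilution reaches heating via dilution → incubation → heating.
Sampling reaches heating via sampling → dilution → incubation → heating.
No chain forces titration (or any of the others) ahead of heating.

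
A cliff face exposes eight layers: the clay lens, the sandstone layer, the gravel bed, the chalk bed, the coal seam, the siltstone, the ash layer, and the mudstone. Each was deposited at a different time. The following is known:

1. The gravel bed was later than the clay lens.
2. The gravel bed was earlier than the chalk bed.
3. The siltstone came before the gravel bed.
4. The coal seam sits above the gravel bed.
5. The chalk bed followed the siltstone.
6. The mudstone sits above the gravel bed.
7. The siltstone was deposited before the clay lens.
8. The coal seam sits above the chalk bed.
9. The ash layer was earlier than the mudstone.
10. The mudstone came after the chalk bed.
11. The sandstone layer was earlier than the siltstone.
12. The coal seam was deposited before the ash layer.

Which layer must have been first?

the sandstone layer

The sandstone layer has a chain of constraints placing it before every other layer, so the sandstone layer must be first.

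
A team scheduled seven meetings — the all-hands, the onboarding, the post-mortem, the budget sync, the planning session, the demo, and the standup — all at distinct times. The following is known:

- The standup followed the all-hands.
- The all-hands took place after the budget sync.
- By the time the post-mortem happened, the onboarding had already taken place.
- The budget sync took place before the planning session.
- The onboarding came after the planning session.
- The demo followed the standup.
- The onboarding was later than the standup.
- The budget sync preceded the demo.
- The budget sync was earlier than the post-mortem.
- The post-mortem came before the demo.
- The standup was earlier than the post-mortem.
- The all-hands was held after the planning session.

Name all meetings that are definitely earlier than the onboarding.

Directly stated before the onboarding: the planning session and the standup.
The all-hands reaches the onboarding via the all-hands → the standup → the onboarding.
The budget sync reaches the onboarding via the budget sync → the planning session → the onboarding.
No chain forces the post-mortem (or any of the others) ahead of the onboarding.

the all-hands, the budget sync, the planning session, the standup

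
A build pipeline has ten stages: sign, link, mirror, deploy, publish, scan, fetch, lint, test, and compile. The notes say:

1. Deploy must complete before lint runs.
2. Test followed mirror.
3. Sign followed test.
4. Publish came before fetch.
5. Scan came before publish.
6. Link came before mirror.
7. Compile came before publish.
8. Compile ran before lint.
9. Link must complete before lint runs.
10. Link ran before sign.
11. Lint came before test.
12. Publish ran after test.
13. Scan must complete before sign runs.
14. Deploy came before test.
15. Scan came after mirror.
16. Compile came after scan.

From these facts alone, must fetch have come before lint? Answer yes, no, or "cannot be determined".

no

Tracing the constraints gives lint → test → publish → fetch, so lint must come before fetch.
That means fetch cannot be before lint.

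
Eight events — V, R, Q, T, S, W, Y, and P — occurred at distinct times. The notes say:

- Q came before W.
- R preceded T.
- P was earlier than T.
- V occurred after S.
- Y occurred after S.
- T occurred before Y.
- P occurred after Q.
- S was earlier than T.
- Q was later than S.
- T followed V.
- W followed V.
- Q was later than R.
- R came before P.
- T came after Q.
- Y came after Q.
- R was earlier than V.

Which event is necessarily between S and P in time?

Tracing the constraints gives S → Q → P, so Q sits after S and before P.
No other event is forced both after S and before P.

Q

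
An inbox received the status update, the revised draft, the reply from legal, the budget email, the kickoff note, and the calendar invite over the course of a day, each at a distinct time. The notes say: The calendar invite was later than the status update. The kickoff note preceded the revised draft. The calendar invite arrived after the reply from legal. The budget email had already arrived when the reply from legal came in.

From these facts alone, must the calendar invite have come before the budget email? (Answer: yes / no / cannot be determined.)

Tracing the constraints gives the budget email → the reply from legal → the calendar invite, so the budget email must come before the calendar invite.
That means the calendar invite cannot be before the budget email.

no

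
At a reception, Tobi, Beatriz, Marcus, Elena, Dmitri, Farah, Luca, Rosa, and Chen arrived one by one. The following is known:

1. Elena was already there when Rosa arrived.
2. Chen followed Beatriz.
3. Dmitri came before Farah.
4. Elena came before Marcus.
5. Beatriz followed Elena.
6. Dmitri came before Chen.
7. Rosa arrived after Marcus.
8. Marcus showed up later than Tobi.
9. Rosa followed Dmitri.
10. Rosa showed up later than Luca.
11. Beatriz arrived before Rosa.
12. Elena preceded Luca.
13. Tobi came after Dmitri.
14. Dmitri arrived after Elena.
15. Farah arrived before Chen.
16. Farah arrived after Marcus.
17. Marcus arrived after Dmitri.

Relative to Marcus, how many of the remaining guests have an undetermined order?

2

Forced before Marcus: Dmitri, Elena, and Tobi; forced after Marcus: Chen, Farah, and Rosa.
That leaves Beatriz and Luca with no forced order relative to Marcus — 2.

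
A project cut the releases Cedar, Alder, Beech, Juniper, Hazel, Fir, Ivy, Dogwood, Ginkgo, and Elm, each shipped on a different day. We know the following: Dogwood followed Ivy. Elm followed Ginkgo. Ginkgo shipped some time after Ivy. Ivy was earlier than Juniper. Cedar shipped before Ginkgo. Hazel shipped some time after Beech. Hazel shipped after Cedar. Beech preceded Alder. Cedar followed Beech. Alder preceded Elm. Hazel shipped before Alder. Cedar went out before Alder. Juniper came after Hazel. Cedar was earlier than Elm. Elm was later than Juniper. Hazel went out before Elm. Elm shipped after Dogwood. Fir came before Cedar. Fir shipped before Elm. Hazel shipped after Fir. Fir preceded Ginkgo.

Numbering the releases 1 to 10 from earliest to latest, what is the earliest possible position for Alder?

Beech, Cedar, Fir, and Hazel must all come before Alder — 4 forced predecessors.
Nothing else is forced ahead of Alder, so its earliest slot is position 4 + 1 = 5.

5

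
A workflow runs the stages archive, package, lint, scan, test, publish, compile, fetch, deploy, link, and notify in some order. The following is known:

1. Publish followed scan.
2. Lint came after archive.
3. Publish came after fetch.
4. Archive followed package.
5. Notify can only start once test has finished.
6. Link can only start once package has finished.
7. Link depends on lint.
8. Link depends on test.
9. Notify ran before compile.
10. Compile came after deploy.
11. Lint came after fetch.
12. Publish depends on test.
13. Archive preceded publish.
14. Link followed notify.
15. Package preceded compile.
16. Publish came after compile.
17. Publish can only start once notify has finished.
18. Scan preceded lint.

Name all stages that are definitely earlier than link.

Directly stated before link: lint, notify, package, and test.
Archive reaches link via archive → lint → link.
Fetch reaches link via fetch → lint → link.
Scan reaches link via scan → lint → link.
No chain forces publish (or any of the others) ahead of link.

archive, fetch, lint, notify, package, scan, test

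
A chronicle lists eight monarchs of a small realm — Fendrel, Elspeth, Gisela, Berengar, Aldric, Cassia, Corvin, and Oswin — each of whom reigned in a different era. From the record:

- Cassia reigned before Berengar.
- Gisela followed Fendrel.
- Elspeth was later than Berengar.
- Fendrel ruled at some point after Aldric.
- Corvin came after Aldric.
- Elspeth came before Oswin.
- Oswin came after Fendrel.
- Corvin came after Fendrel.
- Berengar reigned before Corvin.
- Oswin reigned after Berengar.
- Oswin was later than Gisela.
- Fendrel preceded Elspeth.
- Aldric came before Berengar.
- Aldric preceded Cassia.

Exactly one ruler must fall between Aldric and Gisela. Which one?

Tracing the constraints gives Aldric → Fendrel → Gisela, so Fendrel sits after Aldric and before Gisela.
No other ruler is forced both after Aldric and before Gisela.

Fendrel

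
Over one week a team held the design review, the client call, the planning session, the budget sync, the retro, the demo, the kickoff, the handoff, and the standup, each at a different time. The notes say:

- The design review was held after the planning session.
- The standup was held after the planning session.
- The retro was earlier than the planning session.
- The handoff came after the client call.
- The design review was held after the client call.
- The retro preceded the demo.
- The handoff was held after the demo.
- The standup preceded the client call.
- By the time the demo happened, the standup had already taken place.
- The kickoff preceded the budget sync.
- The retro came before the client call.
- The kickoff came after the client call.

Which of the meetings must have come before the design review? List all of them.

the client call, the planning session, the retro, the standup

Directly stated before the design review: the client call and the planning session.
The retro reaches the design review via the retro → the planning session → the design review.
The standup reaches the design review via the standup → the client call → the design review.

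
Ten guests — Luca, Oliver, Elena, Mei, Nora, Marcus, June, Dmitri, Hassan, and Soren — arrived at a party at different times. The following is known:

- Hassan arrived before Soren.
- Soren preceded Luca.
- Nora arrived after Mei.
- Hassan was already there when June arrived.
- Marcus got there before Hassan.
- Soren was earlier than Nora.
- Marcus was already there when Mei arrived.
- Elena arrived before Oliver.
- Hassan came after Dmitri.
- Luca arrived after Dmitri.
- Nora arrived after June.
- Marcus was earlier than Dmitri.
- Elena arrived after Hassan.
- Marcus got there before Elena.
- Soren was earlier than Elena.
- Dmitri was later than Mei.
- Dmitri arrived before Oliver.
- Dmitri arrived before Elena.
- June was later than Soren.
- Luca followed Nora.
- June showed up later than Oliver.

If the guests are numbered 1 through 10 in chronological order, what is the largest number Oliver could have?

Oliver must come before June, Luca, and Nora — 3 guests forced after them.
Everything else can be placed before Oliver in some valid order, so Oliver can sit as late as position 10 − 3 = 7.

7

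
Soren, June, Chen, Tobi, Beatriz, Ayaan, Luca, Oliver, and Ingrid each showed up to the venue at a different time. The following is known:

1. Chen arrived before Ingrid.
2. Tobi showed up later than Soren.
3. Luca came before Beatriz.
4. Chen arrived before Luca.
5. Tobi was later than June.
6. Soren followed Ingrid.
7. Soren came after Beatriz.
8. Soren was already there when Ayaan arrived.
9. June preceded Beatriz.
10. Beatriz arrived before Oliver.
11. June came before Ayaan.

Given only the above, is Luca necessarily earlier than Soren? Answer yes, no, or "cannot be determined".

Chain the constraints: Luca → Beatriz → Soren. Each link is directly stated, so Luca comes before Soren.

yes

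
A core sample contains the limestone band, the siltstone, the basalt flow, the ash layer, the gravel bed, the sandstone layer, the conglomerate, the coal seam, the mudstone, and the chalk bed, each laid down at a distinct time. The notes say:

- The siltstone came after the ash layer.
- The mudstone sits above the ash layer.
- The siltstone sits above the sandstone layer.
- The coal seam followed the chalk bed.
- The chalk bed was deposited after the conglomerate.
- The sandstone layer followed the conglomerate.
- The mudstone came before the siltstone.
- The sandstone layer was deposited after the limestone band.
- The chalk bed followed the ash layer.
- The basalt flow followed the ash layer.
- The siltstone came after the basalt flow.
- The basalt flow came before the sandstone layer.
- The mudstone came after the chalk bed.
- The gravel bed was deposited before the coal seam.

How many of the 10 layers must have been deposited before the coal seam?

Directly stated before the coal seam: the chalk bed and the gravel bed.
The ash layer reaches the coal seam via the ash layer → the chalk bed → the coal seam.
The conglomerate reaches the coal seam via the conglomerate → the chalk bed → the coal seam.
No chain forces the siltstone (or any of the others) ahead of the coal seam.
That's the ash layer, the chalk bed, the conglomerate, and the gravel bed — 4 in all.

4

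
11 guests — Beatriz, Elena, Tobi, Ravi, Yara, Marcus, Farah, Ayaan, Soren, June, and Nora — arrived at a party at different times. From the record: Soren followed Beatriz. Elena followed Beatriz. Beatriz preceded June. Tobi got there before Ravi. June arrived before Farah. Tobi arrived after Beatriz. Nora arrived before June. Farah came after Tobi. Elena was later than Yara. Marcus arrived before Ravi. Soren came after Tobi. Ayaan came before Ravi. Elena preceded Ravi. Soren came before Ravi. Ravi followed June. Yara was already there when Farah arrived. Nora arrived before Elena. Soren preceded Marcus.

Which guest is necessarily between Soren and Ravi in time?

Marcus

Tracing the constraints gives Soren → Marcus → Ravi, so Marcus sits after Soren and before Ravi.
No other guest is forced both after Soren and before Ravi.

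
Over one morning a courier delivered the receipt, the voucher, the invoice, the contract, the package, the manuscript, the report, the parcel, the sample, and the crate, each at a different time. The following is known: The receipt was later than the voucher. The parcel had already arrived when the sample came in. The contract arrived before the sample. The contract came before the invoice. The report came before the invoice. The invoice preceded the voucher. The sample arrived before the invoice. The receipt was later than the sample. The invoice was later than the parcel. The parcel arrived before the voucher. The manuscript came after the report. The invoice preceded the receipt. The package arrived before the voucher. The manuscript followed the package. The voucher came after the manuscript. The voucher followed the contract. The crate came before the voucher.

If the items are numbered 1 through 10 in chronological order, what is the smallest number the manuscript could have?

The package and the report must both come before the manuscript — 2 forced predecessors.
Nothing else is forced ahead of the manuscript, so its earliest slot is position 2 + 1 = 3.

3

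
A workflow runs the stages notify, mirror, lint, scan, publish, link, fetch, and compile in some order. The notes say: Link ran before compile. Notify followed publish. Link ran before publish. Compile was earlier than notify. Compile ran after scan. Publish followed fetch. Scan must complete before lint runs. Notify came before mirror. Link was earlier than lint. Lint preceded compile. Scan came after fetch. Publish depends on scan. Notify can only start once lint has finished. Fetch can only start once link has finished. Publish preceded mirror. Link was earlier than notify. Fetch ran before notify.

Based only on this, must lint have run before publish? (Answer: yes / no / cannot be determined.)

No chain of stated constraints runs from lint to publish, and none runs from publish to lint either.
So the relative order of lint and publish is not fixed by the given facts.

cannot be determined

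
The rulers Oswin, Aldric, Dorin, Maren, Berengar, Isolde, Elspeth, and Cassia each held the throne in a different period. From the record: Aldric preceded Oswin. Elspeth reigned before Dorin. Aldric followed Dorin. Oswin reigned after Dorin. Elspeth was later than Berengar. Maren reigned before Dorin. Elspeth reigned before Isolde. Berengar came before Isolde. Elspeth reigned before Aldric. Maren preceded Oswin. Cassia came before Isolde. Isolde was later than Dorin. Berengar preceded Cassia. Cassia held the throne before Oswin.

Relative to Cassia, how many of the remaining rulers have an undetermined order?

4

Forced before Cassia: Berengar; forced after Cassia: Isolde and Oswin.
That leaves Aldric, Dorin, Elspeth, and Maren with no forced order relative to Cassia — 4.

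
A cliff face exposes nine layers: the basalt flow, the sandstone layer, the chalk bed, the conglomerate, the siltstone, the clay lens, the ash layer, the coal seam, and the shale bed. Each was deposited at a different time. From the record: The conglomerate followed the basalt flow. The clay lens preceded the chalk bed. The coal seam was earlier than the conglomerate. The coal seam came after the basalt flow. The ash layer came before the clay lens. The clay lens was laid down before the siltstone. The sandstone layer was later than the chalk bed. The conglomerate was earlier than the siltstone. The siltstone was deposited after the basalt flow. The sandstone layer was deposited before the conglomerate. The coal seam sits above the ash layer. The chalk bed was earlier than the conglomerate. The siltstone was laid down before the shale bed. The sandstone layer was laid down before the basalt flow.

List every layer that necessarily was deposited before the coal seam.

Directly stated before the coal seam: the ash layer and the basalt flow.
The chalk bed reaches the coal seam via the chalk bed → the sandstone layer → the basalt flow → the coal seam.
The clay lens reaches the coal seam via the clay lens → the chalk bed → the sandstone layer → the basalt flow → the coal seam.
The sandstone layer reaches the coal seam via the sandstone layer → the basalt flow → the coal seam.
No chain forces the conglomerate (or any of the others) ahead of the coal seam.

the ash layer, the basalt flow, the chalk bed, the clay lens, the sandstone layer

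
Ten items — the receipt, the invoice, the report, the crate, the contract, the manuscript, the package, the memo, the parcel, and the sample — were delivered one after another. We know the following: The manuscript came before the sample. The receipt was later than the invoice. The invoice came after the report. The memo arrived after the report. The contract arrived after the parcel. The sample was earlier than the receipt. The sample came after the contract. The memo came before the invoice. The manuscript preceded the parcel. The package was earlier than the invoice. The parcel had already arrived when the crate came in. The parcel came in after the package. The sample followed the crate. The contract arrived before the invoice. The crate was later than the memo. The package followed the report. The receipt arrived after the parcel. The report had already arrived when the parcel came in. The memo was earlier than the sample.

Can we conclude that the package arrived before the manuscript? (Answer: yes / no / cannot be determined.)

cannot be determined

No chain of stated constraints runs from the package to the manuscript, and none runs from the manuscript to the package either.
So the relative order of the package and the manuscript is not fixed by the given facts.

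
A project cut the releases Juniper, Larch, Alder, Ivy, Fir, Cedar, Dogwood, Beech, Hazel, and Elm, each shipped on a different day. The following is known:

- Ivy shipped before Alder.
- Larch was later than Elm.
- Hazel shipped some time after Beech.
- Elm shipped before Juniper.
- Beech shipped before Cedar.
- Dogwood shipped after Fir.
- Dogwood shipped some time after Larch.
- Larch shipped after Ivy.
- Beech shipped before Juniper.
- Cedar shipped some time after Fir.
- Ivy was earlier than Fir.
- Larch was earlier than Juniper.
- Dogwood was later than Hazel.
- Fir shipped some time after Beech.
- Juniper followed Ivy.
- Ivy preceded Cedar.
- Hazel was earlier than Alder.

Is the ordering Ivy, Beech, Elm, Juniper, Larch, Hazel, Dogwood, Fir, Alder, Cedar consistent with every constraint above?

The constraints require Fir before Dogwood, but in the proposed sequence Dogwood appears ahead of Fir. That one violation is enough.

no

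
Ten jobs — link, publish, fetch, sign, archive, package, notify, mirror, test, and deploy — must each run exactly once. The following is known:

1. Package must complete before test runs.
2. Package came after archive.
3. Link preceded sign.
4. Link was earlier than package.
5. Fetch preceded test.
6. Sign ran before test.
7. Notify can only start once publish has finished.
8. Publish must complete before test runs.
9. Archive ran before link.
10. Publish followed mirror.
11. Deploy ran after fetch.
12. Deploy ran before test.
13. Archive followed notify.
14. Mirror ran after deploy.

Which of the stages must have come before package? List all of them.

archive, deploy, fetch, link, mirror, notify, publish

Directly stated before package: archive and link.
Deploy reaches package via deploy → mirror → publish → notify → archive → package.
Fetch reaches package via fetch → deploy → mirror → publish → notify → archive → package.
Mirror reaches package via mirror → publish → notify → archive → package.
Likewise notify and publish each reach package by chaining the stated constraints.
No chain forces sign (or any of the others) ahead of package.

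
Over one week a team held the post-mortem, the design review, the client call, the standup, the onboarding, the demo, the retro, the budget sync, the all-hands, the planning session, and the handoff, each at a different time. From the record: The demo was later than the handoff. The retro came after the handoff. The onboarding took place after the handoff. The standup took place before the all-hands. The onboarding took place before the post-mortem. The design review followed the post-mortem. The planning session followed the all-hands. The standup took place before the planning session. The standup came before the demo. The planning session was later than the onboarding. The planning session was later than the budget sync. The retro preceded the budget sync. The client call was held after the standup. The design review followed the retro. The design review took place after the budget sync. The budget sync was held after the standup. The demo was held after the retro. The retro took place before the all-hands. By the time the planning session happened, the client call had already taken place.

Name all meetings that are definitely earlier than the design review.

the budget sync, the handoff, the onboarding, the post-mortem, the retro, the standup

Directly stated before the design review: the budget sync, the post-mortem, and the retro.
The handoff reaches the design review via the handoff → the retro → the design review.
The onboarding reaches the design review via the onboarding → the post-mortem → the design review.
The standup reaches the design review via the standup → the budget sync → the design review.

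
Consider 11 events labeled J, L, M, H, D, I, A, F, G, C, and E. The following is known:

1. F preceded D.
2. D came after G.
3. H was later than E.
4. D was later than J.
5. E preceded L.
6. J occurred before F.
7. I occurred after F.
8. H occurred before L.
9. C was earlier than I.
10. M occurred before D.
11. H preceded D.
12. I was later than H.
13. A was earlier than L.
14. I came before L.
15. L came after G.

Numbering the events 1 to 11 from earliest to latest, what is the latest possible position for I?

I must come before L — 1 event forced after it.
Everything else can be placed before I in some valid order, so I can sit as late as position 11 − 1 = 10.

10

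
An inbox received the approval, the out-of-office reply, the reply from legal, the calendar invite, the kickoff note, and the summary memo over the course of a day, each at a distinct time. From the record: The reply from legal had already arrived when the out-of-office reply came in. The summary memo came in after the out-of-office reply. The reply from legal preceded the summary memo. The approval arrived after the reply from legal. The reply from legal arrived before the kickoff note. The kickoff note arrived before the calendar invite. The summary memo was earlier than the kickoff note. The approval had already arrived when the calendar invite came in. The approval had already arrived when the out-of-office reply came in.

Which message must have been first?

The reply from legal has a chain of constraints placing it before every other message, so the reply from legal must be first.

the reply from legal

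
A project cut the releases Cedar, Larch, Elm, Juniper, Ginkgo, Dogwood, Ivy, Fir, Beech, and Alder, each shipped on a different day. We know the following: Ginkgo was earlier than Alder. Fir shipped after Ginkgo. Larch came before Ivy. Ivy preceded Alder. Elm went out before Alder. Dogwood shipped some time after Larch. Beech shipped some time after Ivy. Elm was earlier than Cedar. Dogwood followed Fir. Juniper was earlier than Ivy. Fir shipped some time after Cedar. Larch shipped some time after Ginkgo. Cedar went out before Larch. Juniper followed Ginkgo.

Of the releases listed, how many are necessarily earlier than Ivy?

Directly stated before Ivy: Juniper and Larch.
Cedar reaches Ivy via Cedar → Larch → Ivy.
Elm reaches Ivy via Elm → Cedar → Larch → Ivy.
Ginkgo reaches Ivy via Ginkgo → Larch → Ivy.
No chain forces Beech (or any of the others) ahead of Ivy.
That's Cedar, Elm, Ginkgo, Juniper, and Larch — 5 in all.

5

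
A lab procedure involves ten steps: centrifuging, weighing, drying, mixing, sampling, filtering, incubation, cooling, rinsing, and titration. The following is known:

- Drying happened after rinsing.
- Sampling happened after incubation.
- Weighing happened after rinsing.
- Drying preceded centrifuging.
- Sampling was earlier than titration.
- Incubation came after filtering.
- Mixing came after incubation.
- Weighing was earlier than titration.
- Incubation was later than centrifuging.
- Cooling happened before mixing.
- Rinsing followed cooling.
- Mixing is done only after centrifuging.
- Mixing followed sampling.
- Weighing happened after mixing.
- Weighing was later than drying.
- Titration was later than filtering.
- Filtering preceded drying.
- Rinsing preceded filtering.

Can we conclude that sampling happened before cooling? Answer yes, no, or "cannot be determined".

Tracing the constraints gives cooling → rinsing → filtering → incubation → sampling, so cooling must come before sampling.
That means sampling cannot be before cooling.

no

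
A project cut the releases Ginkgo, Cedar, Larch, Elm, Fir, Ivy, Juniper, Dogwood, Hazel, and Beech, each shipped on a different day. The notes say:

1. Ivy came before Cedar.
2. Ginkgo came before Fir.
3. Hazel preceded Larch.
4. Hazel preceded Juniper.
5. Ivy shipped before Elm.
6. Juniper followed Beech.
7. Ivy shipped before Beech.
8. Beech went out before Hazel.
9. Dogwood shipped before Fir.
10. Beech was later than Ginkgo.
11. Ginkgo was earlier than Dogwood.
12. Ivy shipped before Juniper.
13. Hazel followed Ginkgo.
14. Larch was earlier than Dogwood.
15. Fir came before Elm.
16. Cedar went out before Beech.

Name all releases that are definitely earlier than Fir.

Directly stated before Fir: Dogwood and Ginkgo.
Beech reaches Fir via Beech → Hazel → Larch → Dogwood → Fir.
Cedar reaches Fir via Cedar → Beech → Hazel → Larch → Dogwood → Fir.
Hazel reaches Fir via Hazel → Larch → Dogwood → Fir.
Likewise Ivy and Larch each reach Fir by chaining the stated constraints.

Beech, Cedar, Dogwood, Ginkgo, Hazel, Ivy, Larch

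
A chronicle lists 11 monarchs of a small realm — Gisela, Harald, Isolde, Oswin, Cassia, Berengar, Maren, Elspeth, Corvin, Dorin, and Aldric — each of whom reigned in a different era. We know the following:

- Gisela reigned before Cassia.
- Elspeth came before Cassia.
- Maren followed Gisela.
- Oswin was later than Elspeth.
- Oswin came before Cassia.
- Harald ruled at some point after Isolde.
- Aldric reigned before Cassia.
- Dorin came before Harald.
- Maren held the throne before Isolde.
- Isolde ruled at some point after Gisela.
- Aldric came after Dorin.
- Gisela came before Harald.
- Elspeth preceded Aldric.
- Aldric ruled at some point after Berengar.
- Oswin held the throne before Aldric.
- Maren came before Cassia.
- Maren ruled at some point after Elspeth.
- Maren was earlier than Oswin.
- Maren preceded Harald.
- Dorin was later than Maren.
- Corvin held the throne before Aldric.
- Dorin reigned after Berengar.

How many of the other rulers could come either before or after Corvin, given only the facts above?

Forced after Corvin: Aldric and Cassia.
That leaves Berengar, Dorin, Elspeth, Gisela, Harald, Isolde, Maren, and Oswin with no forced order relative to Corvin — 8.

8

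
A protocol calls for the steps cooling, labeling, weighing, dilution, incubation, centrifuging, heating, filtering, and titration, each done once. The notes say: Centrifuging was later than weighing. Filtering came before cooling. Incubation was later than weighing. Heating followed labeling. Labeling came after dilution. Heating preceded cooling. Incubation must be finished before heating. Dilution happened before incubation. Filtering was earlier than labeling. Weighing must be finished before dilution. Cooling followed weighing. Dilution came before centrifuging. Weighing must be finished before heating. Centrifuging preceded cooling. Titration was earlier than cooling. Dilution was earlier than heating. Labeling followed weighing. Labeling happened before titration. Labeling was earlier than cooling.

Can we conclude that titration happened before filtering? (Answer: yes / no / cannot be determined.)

no

Tracing the constraints gives filtering → labeling → titration, so filtering must come before titration.
That means titration cannot be before filtering.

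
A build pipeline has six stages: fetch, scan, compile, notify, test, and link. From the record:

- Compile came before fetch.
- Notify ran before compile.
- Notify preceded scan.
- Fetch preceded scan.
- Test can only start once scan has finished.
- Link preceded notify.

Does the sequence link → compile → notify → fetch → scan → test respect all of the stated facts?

no

The constraints require notify before compile, but in the proposed sequence compile appears ahead of notify. That one violation is enough.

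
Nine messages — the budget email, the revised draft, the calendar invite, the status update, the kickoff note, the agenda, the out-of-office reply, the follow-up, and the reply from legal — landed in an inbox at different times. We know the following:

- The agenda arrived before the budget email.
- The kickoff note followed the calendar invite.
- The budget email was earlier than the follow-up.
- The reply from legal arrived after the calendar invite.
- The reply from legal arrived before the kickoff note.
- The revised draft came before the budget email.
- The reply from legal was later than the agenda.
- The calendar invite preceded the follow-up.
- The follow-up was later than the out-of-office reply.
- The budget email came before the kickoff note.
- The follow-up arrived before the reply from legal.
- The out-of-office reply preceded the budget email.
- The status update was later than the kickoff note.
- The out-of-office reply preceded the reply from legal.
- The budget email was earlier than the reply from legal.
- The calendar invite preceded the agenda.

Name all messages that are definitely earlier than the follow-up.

the agenda, the budget email, the calendar invite, the out-of-office reply, the revised draft

Directly stated before the follow-up: the budget email, the calendar invite, and the out-of-office reply.
The agenda reaches the follow-up via the agenda → the budget email → the follow-up.
The revised draft reaches the follow-up via the revised draft → the budget email → the follow-up.
No chain forces the kickoff note (or any of the others) ahead of the follow-up.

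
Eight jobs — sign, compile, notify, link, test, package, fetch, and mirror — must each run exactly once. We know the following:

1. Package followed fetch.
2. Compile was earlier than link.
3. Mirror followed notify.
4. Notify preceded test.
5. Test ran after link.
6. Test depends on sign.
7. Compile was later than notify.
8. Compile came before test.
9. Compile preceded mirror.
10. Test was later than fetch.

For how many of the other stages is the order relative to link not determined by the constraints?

Forced before link: compile and notify; forced after link: test.
That leaves fetch, mirror, package, and sign with no forced order relative to link — 4.

4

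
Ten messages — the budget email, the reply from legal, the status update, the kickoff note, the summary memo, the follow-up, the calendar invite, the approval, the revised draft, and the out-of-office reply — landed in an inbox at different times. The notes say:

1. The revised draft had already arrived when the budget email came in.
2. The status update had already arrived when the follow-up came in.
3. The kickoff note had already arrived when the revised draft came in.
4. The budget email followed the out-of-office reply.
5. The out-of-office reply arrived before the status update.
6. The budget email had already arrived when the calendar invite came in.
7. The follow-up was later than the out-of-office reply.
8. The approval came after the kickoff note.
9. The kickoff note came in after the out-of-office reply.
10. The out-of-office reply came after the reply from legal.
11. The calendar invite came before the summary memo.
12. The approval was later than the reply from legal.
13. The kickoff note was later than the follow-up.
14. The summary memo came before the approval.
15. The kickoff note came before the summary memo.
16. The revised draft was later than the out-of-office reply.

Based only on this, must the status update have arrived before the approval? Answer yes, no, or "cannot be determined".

Chain the constraints: the status update → the follow-up → the kickoff note → the approval. Each link is directly stated, so the status update comes before the approval.

yes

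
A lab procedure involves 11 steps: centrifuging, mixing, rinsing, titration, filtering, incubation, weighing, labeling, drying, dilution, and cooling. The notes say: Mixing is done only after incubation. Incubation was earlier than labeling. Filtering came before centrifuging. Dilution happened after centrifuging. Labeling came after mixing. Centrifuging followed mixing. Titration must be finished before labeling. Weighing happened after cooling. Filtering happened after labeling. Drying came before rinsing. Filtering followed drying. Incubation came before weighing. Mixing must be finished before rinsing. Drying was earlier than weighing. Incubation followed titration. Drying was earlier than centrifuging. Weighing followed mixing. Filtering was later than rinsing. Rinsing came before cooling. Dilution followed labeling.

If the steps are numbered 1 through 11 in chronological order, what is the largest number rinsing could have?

6

Rinsing must come before centrifuging, cooling, dilution, filtering, and weighing — 5 steps forced after it.
Everything else can be placed before rinsing in some valid order, so rinsing can sit as late as position 11 − 5 = 6.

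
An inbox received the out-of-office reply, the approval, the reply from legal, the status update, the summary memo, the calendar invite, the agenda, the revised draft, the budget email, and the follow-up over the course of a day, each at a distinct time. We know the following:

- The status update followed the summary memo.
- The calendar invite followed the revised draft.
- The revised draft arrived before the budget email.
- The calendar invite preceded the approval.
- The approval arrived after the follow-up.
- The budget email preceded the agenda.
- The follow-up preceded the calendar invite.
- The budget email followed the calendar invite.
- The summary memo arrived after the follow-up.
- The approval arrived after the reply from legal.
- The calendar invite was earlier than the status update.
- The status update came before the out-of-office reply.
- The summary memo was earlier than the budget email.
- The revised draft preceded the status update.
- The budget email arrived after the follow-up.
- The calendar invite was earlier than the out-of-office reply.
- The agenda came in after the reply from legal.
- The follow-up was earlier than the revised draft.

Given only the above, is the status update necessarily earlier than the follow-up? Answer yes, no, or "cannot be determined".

Tracing the constraints gives the follow-up → the calendar invite → the status update, so the follow-up must come before the status update.
That means the status update cannot be before the follow-up.

no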